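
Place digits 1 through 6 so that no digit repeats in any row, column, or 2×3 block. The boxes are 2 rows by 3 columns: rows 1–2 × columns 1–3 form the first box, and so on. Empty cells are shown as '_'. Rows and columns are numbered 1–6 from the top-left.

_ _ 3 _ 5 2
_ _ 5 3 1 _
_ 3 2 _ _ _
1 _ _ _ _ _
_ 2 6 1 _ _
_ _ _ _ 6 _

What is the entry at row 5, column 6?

5

row 3, column 5 = 4: row 3 has {2,3}; col 5 has {1,5,6}; box has {} → only 4 remains.
row 4, column 3 = 4: row 4 has {1}; col 3 has {2,3,5,6}; box has {1,2,3} → only 4 remains.
row 5, column 5 = 3: row 5 has {1,2,6}; col 5 has {1,4,5,6}; box has {1,6} → only 3 remains.
row 6, column 3 = 1: row 6 has {6}; col 3 has {2,3,4,5,6}; box has {2,6} → only 1 remains.
row 4, column 5 = 2: row 4 has {1,4}; col 5 has {1,3,4,5,6}; box has {4} → only 2 remains.
row 1, column 2 = 1: in row 1, 1 can only go here (every other open cell in that row sees a 1).
row 2, column 1 = 2: in row 2, 2 can only go here (every other open cell in that row sees a 2).
row 3, column 6 = 1: in row 3, 1 can only go here (every other open cell in that row sees a 1).
row 4, column 6 = 3: in row 4, 3 can only go here (every other open cell in that row sees a 3).
row 6, column 4 = 2: in row 6, 2 can only go here (every other open cell in that row sees a 2).
row 6, column 1 = 3: in row 6, 3 can only go here (every other open cell in that row sees a 3).
row 1, column 4 = 4: in column 4, 4 can only go here (every other open cell in that column sees a 4).
row 1, column 1 = 6: row 1 has {1,2,3,4,5}; col 1 has {1,2,3}; box has {1,2,3,5} → only 6 remains.
row 2, column 2 = 4: row 2 has {1,2,3,5}; col 2 has {1,2,3}; box has {1,2,3,5,6} → only 4 remains.
row 2, column 6 = 6: row 2 has {1,2,3,4,5}; col 6 has {1,2,3}; box has {1,2,3,4,5} → only 6 remains.
row 3, column 1 = 5: row 3 has {1,2,3,4}; col 1 has {1,2,3,6}; box has {1,2,3,4} → only 5 remains.
row 3, column 4 = 6: row 3 has {1,2,3,4,5}; col 4 has {1,2,3,4}; box has {1,2,3,4} → only 6 remains.
row 4, column 2 = 6: row 4 has {1,2,3,4}; col 2 has {1,2,3,4}; box has {1,2,3,4,5} → only 6 remains.
row 4, column 4 = 5: row 4 has {1,2,3,4,6}; col 4 has {1,2,3,4,6}; box has {1,2,3,4,6} → only 5 remains.
row 5, column 1 = 4: row 5 has {1,2,3,6}; col 1 has {1,2,3,5,6}; box has {1,2,3,6} → only 4 remains.
row 5, column 6 = 5: row 5 has {1,2,3,4,6}; col 6 has {1,2,3,6}; box has {1,2,3,6} → only 5 remains.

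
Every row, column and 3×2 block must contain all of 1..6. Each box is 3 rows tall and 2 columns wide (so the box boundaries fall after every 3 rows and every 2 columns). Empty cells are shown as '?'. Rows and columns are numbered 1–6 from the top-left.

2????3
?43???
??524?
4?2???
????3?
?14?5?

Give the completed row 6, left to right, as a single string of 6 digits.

row 1, column 4 = 4 (hidden single in row 1).
row 1, column 2 = 5 (hidden single in row 1).
row 2, column 6 = 5 (hidden single in row 2).
row 2, column 5 = 2 (hidden single in row 2).
row 4, column 4 = 5 (hidden single in row 4).
row 4, column 2 = 3 (hidden single in row 4).
row 3, column 2 = 6 (sole candidate).
row 3, column 6 = 1 (sole candidate).
row 4, column 6 = 6 (sole candidate).
row 5, column 2 = 2 (sole candidate).
row 5, column 6 = 4 (sole candidate).
row 6, column 1 = 6: row 6 has {1,4,5}; col 1 has {2,4}; box has {1,2,3,4} → only 6 remains.
row 6, column 4 = 3: row 6 has {1,4,5,6}; col 4 has {2,4,5}; box has {2,4,5} → only 3 remains.
row 6, column 6 = 2: row 6 has {1,3,4,5,6}; col 6 has {1,3,4,5,6}; box has {3,4,5,6} → only 2 remains.

614352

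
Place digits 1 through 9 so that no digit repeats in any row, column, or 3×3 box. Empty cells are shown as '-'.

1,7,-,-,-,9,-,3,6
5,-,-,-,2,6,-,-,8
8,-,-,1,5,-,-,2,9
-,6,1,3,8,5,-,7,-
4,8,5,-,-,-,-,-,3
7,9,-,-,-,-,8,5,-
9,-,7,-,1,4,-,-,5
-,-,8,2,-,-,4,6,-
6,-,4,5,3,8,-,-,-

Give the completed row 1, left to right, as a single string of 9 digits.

R1C3 = 2: row 1 has {1,3,6,7,9}; col 3 has {1,4,5,7,8}; box has {1,5,7,8} → only 2 remains.
R1C5 = 4: row 1 has {1,2,3,6,7,9}; col 5 has {1,2,3,5,8}; box has {1,2,5,6,9} → only 4 remains.
R1C7 = 5: row 1 has {1,2,3,4,6,7,9}; col 7 has {4,8}; box has {2,3,6,8,9} → only 5 remains.
R2C4 = 7 (sole candidate).
R2C7 = 1 (sole candidate).
R2C8 = 4 (sole candidate).
R3C6 = 3 (sole candidate).
R3C7 = 7 (sole candidate).
R4C1 = 2 (sole candidate).
R4C7 = 9 (sole candidate).
R4C9 = 4 (sole candidate).
R5C8 = 1 (sole candidate).
R6C3 = 3 (sole candidate).
R6C5 = 6 (sole candidate).
R6C9 = 2 (sole candidate).
R7C4 = 6 (sole candidate).
R7C8 = 8 (sole candidate).
R8C1 = 3 (sole candidate).
R8C6 = 7 (sole candidate).
R8C9 = 1 (sole candidate).
R9C7 = 2 (sole candidate).
R9C8 = 9 (sole candidate).
R9C9 = 7 (sole candidate).
R1C4 = 8: row 1 has {1,2,3,4,5,6,7,9}; col 4 has {1,2,3,5,6,7}; box has {1,2,3,4,5,6,7,9} → only 8 remains.

172849536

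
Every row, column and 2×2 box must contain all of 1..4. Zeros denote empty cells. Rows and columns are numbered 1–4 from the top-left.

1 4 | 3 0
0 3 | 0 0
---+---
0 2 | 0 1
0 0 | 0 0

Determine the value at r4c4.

r1c4 = 2: row 1 has {1,3,4}; col 4 has {1}; box has {3} → only 2 remains.
r2c1 = 2: row 2 has {3}; col 1 has {1}; box has {1,3,4} → only 2 remains.
r2c4 = 4: row 2 has {2,3}; col 4 has {1,2}; box has {2,3} → only 4 remains.
r3c3 = 4: row 3 has {1,2}; col 3 has {3}; box has {1} → only 4 remains.
r4c2 = 1: row 4 has {}; col 2 has {2,3,4}; box has {2} → only 1 remains.
r4c3 = 2: row 4 has {1}; col 3 has {3,4}; box has {1,4} → only 2 remains.
r4c4 = 3: row 4 has {1,2}; col 4 has {1,2,4}; box has {1,2,4} → only 3 remains.

3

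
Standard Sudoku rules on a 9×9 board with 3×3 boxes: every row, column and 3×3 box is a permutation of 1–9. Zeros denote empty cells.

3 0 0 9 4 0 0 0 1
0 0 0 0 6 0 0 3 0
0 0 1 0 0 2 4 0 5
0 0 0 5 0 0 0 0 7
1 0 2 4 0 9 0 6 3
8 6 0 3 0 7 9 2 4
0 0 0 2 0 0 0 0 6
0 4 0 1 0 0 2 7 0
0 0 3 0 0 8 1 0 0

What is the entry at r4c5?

r1c6 = 5: row 1 has {1,3,4,9}; col 6 has {2,7,8,9}; box has {2,4,6,9} → only 5 remains.
r1c8 = 8: row 1 has {1,3,4,5,9}; col 8 has {2,3,6,7}; box has {1,3,4,5} → only 8 remains.
r2c6 = 1: row 2 has {3,6}; col 6 has {2,5,7,8,9}; box has {2,4,5,6,9} → only 1 remains.
r2c7 = 7: row 2 has {1,3,6}; col 7 has {1,2,4,9}; box has {1,3,4,5,8} → only 7 remains.
r3c8 = 9: row 3 has {1,2,4,5}; col 8 has {2,3,6,7,8}; box has {1,3,4,5,7,8} → only 9 remains.
r4c6 = 6: row 4 has {5,7}; col 6 has {1,2,5,7,8,9}; box has {3,4,5,7,9} → only 6 remains.
r4c7 = 8: row 4 has {5,6,7}; col 7 has {1,2,4,7,9}; box has {2,3,4,6,7,9} → only 8 remains.
r4c8 = 1: row 4 has {5,6,7,8}; col 8 has {2,3,6,7,8,9}; box has {2,3,4,6,7,8,9} → only 1 remains.
r5c5 = 8: row 5 has {1,2,3,4,6,9}; col 5 has {4,6}; box has {3,4,5,6,7,9} → only 8 remains.
r5c7 = 5: row 5 has {1,2,3,4,6,8,9}; col 7 has {1,2,4,7,8,9}; box has {1,2,3,4,6,7,8,9} → only 5 remains.
r6c3 = 5: row 6 has {2,3,4,6,7,8,9}; col 3 has {1,2,3}; box has {1,2,6,8} → only 5 remains.
r6c5 = 1: row 6 has {2,3,4,5,6,7,8,9}; col 5 has {4,6,8}; box has {3,4,5,6,7,8,9} → only 1 remains.
r7c7 = 3: row 7 has {2,6}; col 7 has {1,2,4,5,7,8,9}; box has {1,2,6,7} → only 3 remains.
r8c6 = 3: row 8 has {1,2,4,7}; col 6 has {1,2,5,6,7,8,9}; box has {1,2,8} → only 3 remains.
r9c9 = 9: row 9 has {1,3,8}; col 9 has {1,3,4,5,6,7}; box has {1,2,3,6,7} → only 9 remains.
r1c7 = 6: row 1 has {1,3,4,5,8,9}; col 7 has {1,2,3,4,5,7,8,9}; box has {1,3,4,5,7,8,9} → only 6 remains.
r2c4 = 8: row 2 has {1,3,6,7}; col 4 has {1,2,3,4,5,9}; box has {1,2,4,5,6,9} → only 8 remains.
r2c9 = 2: row 2 has {1,3,6,7,8}; col 9 has {1,3,4,5,6,7,9}; box has {1,3,4,5,6,7,8,9} → only 2 remains.
r3c4 = 7: row 3 has {1,2,4,5,9}; col 4 has {1,2,3,4,5,8,9}; box has {1,2,4,5,6,8,9} → only 7 remains.
r3c5 = 3: row 3 has {1,2,4,5,7,9}; col 5 has {1,4,6,8}; box has {1,2,4,5,6,7,8,9} → only 3 remains.
r4c5 = 2: row 4 has {1,5,6,7,8}; col 5 has {1,3,4,6,8}; box has {1,3,4,5,6,7,8,9} → only 2 remains.

2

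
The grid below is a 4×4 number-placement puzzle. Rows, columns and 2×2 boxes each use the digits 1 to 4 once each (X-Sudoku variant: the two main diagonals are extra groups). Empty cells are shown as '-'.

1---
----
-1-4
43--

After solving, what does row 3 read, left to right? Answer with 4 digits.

2134

row 3, column 1 = 2: row 3 has {1,4}; col 1 has {1,4}; box has {1,3,4} → only 2 remains.
row 3, column 3 = 3: row 3 has {1,2,4}; col 3 has {}; box has {4}; main diagonal has {1} → only 3 remains.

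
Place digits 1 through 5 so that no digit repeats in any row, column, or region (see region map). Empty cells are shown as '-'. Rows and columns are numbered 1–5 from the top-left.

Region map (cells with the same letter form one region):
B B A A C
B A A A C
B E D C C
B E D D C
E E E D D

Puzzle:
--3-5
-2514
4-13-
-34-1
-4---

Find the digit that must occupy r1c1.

2

r1c2 = 1: row 1 has {3,5}; col 2 has {2,3,4}; region has {4} → only 1 remains.
r1c4 = 4: row 1 has {1,3,5}; col 4 has {1,3}; region has {1,2,3,5} → only 4 remains.
r2c1 = 3: row 2 has {1,2,4,5}; col 1 has {4}; region has {1,4} → only 3 remains.
r3c2 = 5: row 3 has {1,3,4}; col 2 has {1,2,3,4}; region has {3,4} → only 5 remains.
r3c5 = 2: row 3 has {1,3,4,5}; col 5 has {1,4,5}; region has {1,3,4,5} → only 2 remains.
r5c3 = 2: row 5 has {4}; col 3 has {1,3,4,5}; region has {3,4,5} → only 2 remains.
r5c4 = 5: row 5 has {2,4}; col 4 has {1,3,4}; region has {1,4} → only 5 remains.
r5c5 = 3: row 5 has {2,4,5}; col 5 has {1,2,4,5}; region has {1,4,5} → only 3 remains.
r1c1 = 2: row 1 has {1,3,4,5}; col 1 has {3,4}; region has {1,3,4} → only 2 remains.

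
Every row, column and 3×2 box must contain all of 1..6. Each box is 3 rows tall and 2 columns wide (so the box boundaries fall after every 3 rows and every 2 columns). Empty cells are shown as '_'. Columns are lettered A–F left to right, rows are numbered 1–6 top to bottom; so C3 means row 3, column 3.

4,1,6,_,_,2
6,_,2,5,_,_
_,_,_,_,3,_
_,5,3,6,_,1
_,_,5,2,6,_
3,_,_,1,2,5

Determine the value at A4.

D1 = 3 (sole candidate).
E1 = 5 (sole candidate).
B2 = 3 (sole candidate).
F2 = 4 (sole candidate).
B3 = 2 (sole candidate).
D3 = 4 (sole candidate).
F3 = 6 (sole candidate).
A4 = 2: row 4 has {1,3,5,6}; col 1 has {3,4,6}; box has {3,5} → only 2 remains.

2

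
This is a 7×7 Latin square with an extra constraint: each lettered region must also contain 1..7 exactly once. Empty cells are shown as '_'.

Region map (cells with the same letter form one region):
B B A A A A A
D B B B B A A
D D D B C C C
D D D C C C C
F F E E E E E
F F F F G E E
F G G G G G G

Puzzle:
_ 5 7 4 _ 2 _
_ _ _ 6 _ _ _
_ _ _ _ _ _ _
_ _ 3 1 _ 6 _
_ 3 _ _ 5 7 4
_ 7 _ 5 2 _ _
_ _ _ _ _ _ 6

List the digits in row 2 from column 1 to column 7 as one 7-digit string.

r5c4 = 2 (sole candidate).
r1c5 = 6 (hidden single in row 1).
r7c1 = 2 (hidden single in row 7).
r1c1 = 3 (hidden single in column 1).
r1c7 = 1 (sole candidate).
r3c4 = 7 (sole candidate).
r6c7 = 3 (sole candidate).
r7c4 = 3 (sole candidate).
r2c7 = 5: row 2 has {6}; col 7 has {1,3,4,6}; region has {1,2,4,6,7} → only 5 remains.
r3c7 = 2 (sole candidate).
r4c7 = 7 (sole candidate).
r6c6 = 1 (sole candidate).
r2c6 = 3: row 2 has {5,6}; col 6 has {1,2,6,7}; region has {1,2,4,5,6,7} → only 3 remains.
r4c5 = 4 (sole candidate).
r5c3 = 6 (sole candidate).
r6c3 = 4 (sole candidate).
r2c5 = 1: row 2 has {3,5,6}; col 5 has {2,4,5,6}; region has {3,5,6,7} → only 1 remains.
r3c5 = 3 (sole candidate).
r3c6 = 5 (sole candidate).
r4c1 = 5 (sole candidate).
r4c2 = 2 (sole candidate).
r5c1 = 1 (sole candidate).
r6c1 = 6 (sole candidate).
r7c5 = 7 (sole candidate).
r7c6 = 4 (sole candidate).
r2c2 = 4: row 2 has {1,3,5,6}; col 2 has {2,3,5,7}; region has {1,3,5,6,7} → only 4 remains.
r2c3 = 2: row 2 has {1,3,4,5,6}; col 3 has {3,4,6,7}; region has {1,3,4,5,6,7} → only 2 remains.
r3c1 = 4 (sole candidate).
r3c3 = 1 (sole candidate).
r7c2 = 1 (sole candidate).
r7c3 = 5 (sole candidate).
r2c1 = 7: row 2 has {1,2,3,4,5,6}; col 1 has {1,2,3,4,5,6}; region has {1,2,3,4,5} → only 7 remains.

7426135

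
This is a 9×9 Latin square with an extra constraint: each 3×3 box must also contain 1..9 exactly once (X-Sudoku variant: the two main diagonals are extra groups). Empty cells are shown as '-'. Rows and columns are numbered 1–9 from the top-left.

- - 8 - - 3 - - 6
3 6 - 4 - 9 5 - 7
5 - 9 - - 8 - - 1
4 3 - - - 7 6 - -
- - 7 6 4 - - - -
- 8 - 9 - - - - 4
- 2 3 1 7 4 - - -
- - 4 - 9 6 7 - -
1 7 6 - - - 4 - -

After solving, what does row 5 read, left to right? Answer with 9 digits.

297641358

R3C2 = 4 (sole candidate).
R3C7 = 2 (sole candidate).
R3C8 = 3 (sole candidate).
R7C7 = 8 (sole candidate).
R8C1 = 8 (sole candidate).
R8C2 = 5 (sole candidate).
R1C2 = 1 (sole candidate).
R1C7 = 9 (sole candidate).
R1C8 = 4 (sole candidate).
R2C3 = 2 (sole candidate).
R2C5 = 1 (sole candidate).
R2C8 = 8 (sole candidate).
R3C4 = 7 (sole candidate).
R3C5 = 6 (sole candidate).
R5C2 = 9: row 5 has {4,6,7}; col 2 has {1,2,3,4,5,6,7,8}; box has {3,4,7,8} → only 9 remains.
R7C1 = 9 (sole candidate).
R7C9 = 5 (sole candidate).
R1C1 = 7 (sole candidate).
R5C1 = 2: row 5 has {4,6,7,9}; col 1 has {1,3,4,5,7,8,9}; box has {3,4,7,8,9} → only 2 remains.
R6C1 = 6 (sole candidate).
R7C8 = 6 (sole candidate).
R5C9 = 8: in row 5, 8 can only go here (every other open cell in that row sees an 8).
R4C5 = 8 (hidden single in row 4).
R5C7 = 3: in row 5, 3 can only go here (every other open cell in that row sees a 3).
R6C7 = 1 (sole candidate).
R5C8 = 5: row 5 has {2,3,4,6,7,8,9}; col 8 has {3,4,6,8}; box has {1,3,4,6,8} → only 5 remains.
R6C3 = 5 (sole candidate).
R6C6 = 2 (sole candidate).
R6C8 = 7 (sole candidate).
R8C8 = 1 (sole candidate).
R9C6 = 5 (sole candidate).
R9C9 = 3 (sole candidate).
R4C3 = 1 (sole candidate).
R4C4 = 5 (sole candidate).
R5C6 = 1: row 5 has {2,3,4,5,6,7,8,9}; col 6 has {2,3,4,5,6,7,8,9}; box has {2,4,5,6,7,8,9} → only 1 remains.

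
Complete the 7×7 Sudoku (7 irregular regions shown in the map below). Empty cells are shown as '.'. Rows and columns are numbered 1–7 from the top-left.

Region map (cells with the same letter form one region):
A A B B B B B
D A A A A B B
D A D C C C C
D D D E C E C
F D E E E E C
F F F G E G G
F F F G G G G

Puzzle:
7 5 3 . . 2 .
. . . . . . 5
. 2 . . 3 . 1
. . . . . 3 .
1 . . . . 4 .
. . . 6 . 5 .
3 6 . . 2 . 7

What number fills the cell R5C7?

2

R7C6 = 1: row 7 has {2,3,6,7}; col 6 has {2,3,4,5}; region has {2,5,6,7} → only 1 remains.
R7C4 = 4: row 7 has {1,2,3,6,7}; col 4 has {6}; region has {1,2,5,6,7} → only 4 remains.
R1C4 = 1: row 1 has {2,3,5,7}; col 4 has {4,6}; region has {2,3,5} → only 1 remains.
R2C4 = 3: row 2 has {5}; col 4 has {1,4,6}; region has {2,5,7} → only 3 remains.
R6C7 = 3: row 6 has {5,6}; col 7 has {1,5,7}; region has {1,2,4,5,6,7} → only 3 remains.
R7C3 = 5: row 7 has {1,2,3,4,6,7}; col 3 has {3}; region has {1,3,6} → only 5 remains.
R2C1 = 2: in row 2, 2 can only go here (every other open cell in that row sees a 2).
R2C6 = 7: in row 2, 7 can only go here (every other open cell in that row sees a 7).
R3C6 = 6: row 3 has {1,2,3}; col 6 has {1,2,3,4,5,7}; region has {1,3} → only 6 remains.
R5C7 = 2: row 5 has {1,4}; col 7 has {1,3,5,7}; region has {1,3,6} → only 2 remains.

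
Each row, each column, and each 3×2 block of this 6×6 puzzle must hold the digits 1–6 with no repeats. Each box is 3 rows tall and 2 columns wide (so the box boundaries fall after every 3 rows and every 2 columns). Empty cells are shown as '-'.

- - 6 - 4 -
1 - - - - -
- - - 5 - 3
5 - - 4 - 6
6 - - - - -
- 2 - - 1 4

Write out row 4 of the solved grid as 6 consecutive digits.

512436

R6C1 = 3: row 6 has {1,2,4}; col 1 has {1,5,6}; box has {2,5,6} → only 3 remains.
R6C3 = 5: row 6 has {1,2,3,4}; col 3 has {6}; box has {4} → only 5 remains.
R6C4 = 6: row 6 has {1,2,3,4,5}; col 4 has {4,5}; box has {4,5} → only 6 remains.
R1C1 = 2: row 1 has {4,6}; col 1 has {1,3,5,6}; box has {1} → only 2 remains.
R3C1 = 4: row 3 has {3,5}; col 1 has {1,2,3,5,6}; box has {1,2} → only 4 remains.
R3C2 = 6: row 3 has {3,4,5}; col 2 has {2}; box has {1,2,4} → only 6 remains.
R3C5 = 2: row 3 has {3,4,5,6}; col 5 has {1,4}; box has {3,4} → only 2 remains.
R4C2 = 1: row 4 has {4,5,6}; col 2 has {2,6}; box has {2,3,5,6} → only 1 remains.
R4C5 = 3: row 4 has {1,4,5,6}; col 5 has {1,2,4}; box has {1,4,6} → only 3 remains.
R5C2 = 4: row 5 has {6}; col 2 has {1,2,6}; box has {1,2,3,5,6} → only 4 remains.
R5C5 = 5: row 5 has {4,6}; col 5 has {1,2,3,4}; box has {1,3,4,6} → only 5 remains.
R5C6 = 2: row 5 has {4,5,6}; col 6 has {3,4,6}; box has {1,3,4,5,6} → only 2 remains.
R2C5 = 6: row 2 has {1}; col 5 has {1,2,3,4,5}; box has {2,3,4} → only 6 remains.
R2C6 = 5: row 2 has {1,6}; col 6 has {2,3,4,6}; box has {2,3,4,6} → only 5 remains.
R3C3 = 1: row 3 has {2,3,4,5,6}; col 3 has {5,6}; box has {5,6} → only 1 remains.
R4C3 = 2: row 4 has {1,3,4,5,6}; col 3 has {1,5,6}; box has {4,5,6} → only 2 remains.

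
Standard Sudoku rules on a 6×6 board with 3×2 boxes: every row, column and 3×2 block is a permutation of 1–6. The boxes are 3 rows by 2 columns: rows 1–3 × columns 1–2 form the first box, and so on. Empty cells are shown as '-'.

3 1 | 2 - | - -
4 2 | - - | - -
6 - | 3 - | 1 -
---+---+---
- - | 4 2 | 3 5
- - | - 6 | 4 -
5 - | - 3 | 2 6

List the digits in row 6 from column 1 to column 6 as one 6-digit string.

row 1, column 6 = 4: row 1 has {1,2,3}; col 6 has {5,6}; box has {1} → only 4 remains.
row 2, column 6 = 3: row 2 has {2,4}; col 6 has {4,5,6}; box has {1,4} → only 3 remains.
row 3, column 2 = 5: row 3 has {1,3,6}; col 2 has {1,2}; box has {1,2,3,4,6} → only 5 remains.
row 3, column 4 = 4: row 3 has {1,3,5,6}; col 4 has {2,3,6}; box has {2,3} → only 4 remains.
row 3, column 6 = 2: row 3 has {1,3,4,5,6}; col 6 has {3,4,5,6}; box has {1,3,4} → only 2 remains.
row 4, column 1 = 1: row 4 has {2,3,4,5}; col 1 has {3,4,5,6}; box has {5} → only 1 remains.
row 4, column 2 = 6: row 4 has {1,2,3,4,5}; col 2 has {1,2,5}; box has {1,5} → only 6 remains.
row 5, column 1 = 2: row 5 has {4,6}; col 1 has {1,3,4,5,6}; box has {1,5,6} → only 2 remains.
row 5, column 2 = 3: row 5 has {2,4,6}; col 2 has {1,2,5,6}; box has {1,2,5,6} → only 3 remains.
row 5, column 6 = 1: row 5 has {2,3,4,6}; col 6 has {2,3,4,5,6}; box has {2,3,4,5,6} → only 1 remains.
row 6, column 2 = 4: row 6 has {2,3,5,6}; col 2 has {1,2,3,5,6}; box has {1,2,3,5,6} → only 4 remains.
row 6, column 3 = 1: row 6 has {2,3,4,5,6}; col 3 has {2,3,4}; box has {2,3,4,6} → only 1 remains.

541326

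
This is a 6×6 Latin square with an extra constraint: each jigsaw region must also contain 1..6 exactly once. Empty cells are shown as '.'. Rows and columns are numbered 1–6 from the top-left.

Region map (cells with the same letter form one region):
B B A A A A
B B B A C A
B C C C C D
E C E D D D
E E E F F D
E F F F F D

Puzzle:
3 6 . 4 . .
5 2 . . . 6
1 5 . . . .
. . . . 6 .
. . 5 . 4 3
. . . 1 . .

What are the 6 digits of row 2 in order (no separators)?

524316

row 2, column 3 = 4: row 2 has {2,5,6}; col 3 has {5}; region has {1,2,3,5,6} → only 4 remains.
row 2, column 4 = 3: row 2 has {2,4,5,6}; col 4 has {1,4}; region has {4,6} → only 3 remains.
row 2, column 5 = 1: row 2 has {2,3,4,5,6}; col 5 has {4,6}; region has {5} → only 1 remains.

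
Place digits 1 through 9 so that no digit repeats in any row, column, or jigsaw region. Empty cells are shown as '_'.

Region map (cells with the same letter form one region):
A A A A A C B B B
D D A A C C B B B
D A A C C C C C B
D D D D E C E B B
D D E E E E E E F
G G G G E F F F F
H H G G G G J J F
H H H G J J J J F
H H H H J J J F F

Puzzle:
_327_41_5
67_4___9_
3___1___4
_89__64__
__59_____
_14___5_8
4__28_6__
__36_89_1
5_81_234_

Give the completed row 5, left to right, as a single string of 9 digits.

row 2, column 3 = 1 (sole candidate).
row 3, column 3 = 6 (sole candidate).
row 4, column 4 = 5 (sole candidate).
row 6, column 4 = 3 (sole candidate).
row 7, column 2 = 9 (sole candidate).
row 7, column 3 = 7 (sole candidate).
row 7, column 6 = 5 (sole candidate).
row 7, column 8 = 1 (sole candidate).
row 7, column 9 = 3 (sole candidate).
row 8, column 2 = 2 (sole candidate).
row 9, column 2 = 6 (sole candidate).
row 9, column 5 = 7 (sole candidate).
row 9, column 9 = 9 (sole candidate).
row 1, column 5 = 9 (sole candidate).
row 2, column 6 = 3 (sole candidate).
row 2, column 9 = 2 (sole candidate).
row 3, column 2 = 5 (sole candidate).
row 3, column 4 = 8 (sole candidate).
row 4, column 9 = 7 (sole candidate).
row 5, column 2 = 4: row 5 has {5,9}; col 2 has {1,2,3,5,6,7,8,9}; region has {3,5,6,7,8,9} → only 4 remains.
row 5, column 9 = 6: row 5 has {4,5,9}; col 9 has {1,2,3,4,5,7,8,9}; region has {1,3,4,5,8,9} → only 6 remains.
row 6, column 1 = 9 (sole candidate).
row 6, column 6 = 7 (sole candidate).
row 6, column 8 = 2 (sole candidate).
row 8, column 1 = 7 (sole candidate).
row 8, column 8 = 5 (sole candidate).
row 1, column 1 = 8 (sole candidate).
row 1, column 8 = 6 (sole candidate).
row 2, column 5 = 5 (sole candidate).
row 2, column 7 = 8 (sole candidate).
row 3, column 6 = 9 (sole candidate).
row 3, column 8 = 7 (sole candidate).
row 4, column 8 = 3 (sole candidate).
row 5, column 6 = 1: row 5 has {4,5,6,9}; col 6 has {2,3,4,5,6,7,8,9}; region has {4,5,9} → only 1 remains.
row 5, column 8 = 8: row 5 has {1,4,5,6,9}; col 8 has {1,2,3,4,5,6,7,9}; region has {1,4,5,9} → only 8 remains.
row 6, column 5 = 6 (sole candidate).
row 8, column 5 = 4 (sole candidate).
row 3, column 7 = 2 (sole candidate).
row 4, column 5 = 2 (sole candidate).
row 5, column 1 = 2: row 5 has {1,4,5,6,8,9}; col 1 has {3,4,5,6,7,8,9}; region has {3,4,5,6,7,8,9} → only 2 remains.
row 5, column 5 = 3: row 5 has {1,2,4,5,6,8,9}; col 5 has {1,2,4,5,6,7,8,9}; region has {1,2,4,5,6,8,9} → only 3 remains.
row 5, column 7 = 7: row 5 has {1,2,3,4,5,6,8,9}; col 7 has {1,2,3,4,5,6,8,9}; region has {1,2,3,4,5,6,8,9} → only 7 remains.

245931786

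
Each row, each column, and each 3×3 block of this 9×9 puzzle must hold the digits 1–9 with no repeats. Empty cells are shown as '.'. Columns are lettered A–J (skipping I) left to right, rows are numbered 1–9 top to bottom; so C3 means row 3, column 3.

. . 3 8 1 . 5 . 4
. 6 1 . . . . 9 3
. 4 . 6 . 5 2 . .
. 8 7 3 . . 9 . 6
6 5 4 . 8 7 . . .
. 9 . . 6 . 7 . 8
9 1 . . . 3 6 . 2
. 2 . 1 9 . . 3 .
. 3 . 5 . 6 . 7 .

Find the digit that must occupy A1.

B1 = 7 (sole candidate).
H1 = 6 (sole candidate).
G2 = 8 (sole candidate).
A3 = 8 (sole candidate).
C3 = 9 (sole candidate).
H3 = 1 (sole candidate).
J3 = 7 (sole candidate).
H5 = 2 (sole candidate).
J5 = 1 (sole candidate).
C6 = 2 (sole candidate).
D6 = 4 (sole candidate).
F6 = 1 (sole candidate).
H6 = 5 (sole candidate).
D7 = 7 (sole candidate).
E7 = 4 (sole candidate).
H7 = 8 (sole candidate).
F8 = 8 (sole candidate).
G8 = 4 (sole candidate).
J8 = 5 (sole candidate).
A9 = 4 (sole candidate).
C9 = 8 (sole candidate).
E9 = 2 (sole candidate).
G9 = 1 (sole candidate).
J9 = 9 (sole candidate).
A1 = 2: row 1 has {1,3,4,5,6,7,8}; col 1 has {4,6,8,9}; box has {1,3,4,6,7,8,9} → only 2 remains.

2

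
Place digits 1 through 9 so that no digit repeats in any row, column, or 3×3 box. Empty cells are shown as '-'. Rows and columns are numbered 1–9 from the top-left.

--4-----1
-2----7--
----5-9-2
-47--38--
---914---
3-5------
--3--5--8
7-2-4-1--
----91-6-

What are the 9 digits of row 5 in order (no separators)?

row 9, column 3 = 8 (sole candidate).
row 5, column 3 = 6: row 5 has {1,4,9}; col 3 has {2,3,4,5,7,8}; box has {3,4,5,7} → only 6 remains.
row 9, column 2 = 5 (sole candidate).
row 3, column 3 = 1 (sole candidate).
row 5, column 2 = 8: row 5 has {1,4,6,9}; col 2 has {2,4,5}; box has {3,4,5,6,7} → only 8 remains.
row 9, column 1 = 4 (sole candidate).
row 2, column 3 = 9 (sole candidate).
row 5, column 1 = 2: row 5 has {1,4,6,8,9}; col 1 has {3,4,7}; box has {3,4,5,6,7,8} → only 2 remains.
row 1, column 6 = 9 (hidden single in row 1).
row 2, column 4 = 1 (hidden single in row 2).
row 3, column 4 = 4 (hidden single in column 4).
row 4, column 4 = 5 (hidden single in column 4).
row 6, column 6 = 2 (hidden single in column 6).
row 4, column 5 = 6 (sole candidate).
row 4, column 9 = 9 (sole candidate).
row 4, column 1 = 1 (sole candidate).
row 4, column 8 = 2 (sole candidate).
row 6, column 2 = 9 (sole candidate).
row 8, column 2 = 6 (sole candidate).
row 8, column 6 = 8 (sole candidate).
row 2, column 6 = 6 (sole candidate).
row 3, column 6 = 7 (sole candidate).
row 7, column 1 = 9 (sole candidate).
row 7, column 2 = 1 (sole candidate).
row 8, column 4 = 3 (sole candidate).
row 8, column 9 = 5 (sole candidate).
row 3, column 2 = 3 (sole candidate).
row 3, column 8 = 8 (sole candidate).
row 8, column 8 = 9 (sole candidate).
row 1, column 2 = 7 (sole candidate).
row 3, column 1 = 6 (sole candidate).
row 1, column 7 = 6 (hidden single in row 1).
row 6, column 7 = 4 (sole candidate).
row 7, column 7 = 2 (sole candidate).
row 9, column 7 = 3 (sole candidate).
row 9, column 9 = 7 (sole candidate).
row 5, column 7 = 5: row 5 has {1,2,4,6,8,9}; col 7 has {1,2,3,4,6,7,8,9}; box has {2,4,8,9} → only 5 remains.
row 5, column 9 = 3: row 5 has {1,2,4,5,6,8,9}; col 9 has {1,2,5,7,8,9}; box has {2,4,5,8,9} → only 3 remains.
row 6, column 9 = 6 (sole candidate).
row 7, column 5 = 7 (sole candidate).
row 7, column 8 = 4 (sole candidate).
row 9, column 4 = 2 (sole candidate).
row 1, column 4 = 8 (sole candidate).
row 2, column 5 = 3 (sole candidate).
row 2, column 8 = 5 (sole candidate).
row 2, column 9 = 4 (sole candidate).
row 5, column 8 = 7: row 5 has {1,2,3,4,5,6,8,9}; col 8 has {2,4,5,6,8,9}; box has {2,3,4,5,6,8,9} → only 7 remains.

286914573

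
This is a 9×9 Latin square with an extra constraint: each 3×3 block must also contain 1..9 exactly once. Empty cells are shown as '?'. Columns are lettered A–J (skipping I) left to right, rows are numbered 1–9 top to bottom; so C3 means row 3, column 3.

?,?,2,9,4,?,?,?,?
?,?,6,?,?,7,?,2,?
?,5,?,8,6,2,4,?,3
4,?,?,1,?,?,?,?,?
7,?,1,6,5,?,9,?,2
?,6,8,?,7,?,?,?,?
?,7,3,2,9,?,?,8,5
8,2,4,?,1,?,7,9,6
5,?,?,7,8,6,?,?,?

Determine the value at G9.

2

E2 = 3 (sole candidate).
E4 = 2 (sole candidate).
B5 = 3 (sole candidate).
H5 = 4 (sole candidate).
J6 = 1 (sole candidate).
F7 = 4 (sole candidate).
G7 = 1 (sole candidate).
C9 = 9 (sole candidate).
H9 = 3 (sole candidate).
J9 = 4 (sole candidate).
D2 = 5 (sole candidate).
G2 = 8 (sole candidate).
J2 = 9 (sole candidate).
C3 = 7 (sole candidate).
H3 = 1 (sole candidate).
B4 = 9 (sole candidate).
C4 = 5 (sole candidate).
F5 = 8 (sole candidate).
A6 = 2 (sole candidate).
H6 = 5 (sole candidate).
A7 = 6 (sole candidate).
D8 = 3 (sole candidate).
F8 = 5 (sole candidate).
B9 = 1 (sole candidate).
G9 = 2: row 9 has {1,3,4,5,6,7,8,9}; col 7 has {1,4,7,8,9}; box has {1,3,4,5,6,7,8,9} → only 2 remains.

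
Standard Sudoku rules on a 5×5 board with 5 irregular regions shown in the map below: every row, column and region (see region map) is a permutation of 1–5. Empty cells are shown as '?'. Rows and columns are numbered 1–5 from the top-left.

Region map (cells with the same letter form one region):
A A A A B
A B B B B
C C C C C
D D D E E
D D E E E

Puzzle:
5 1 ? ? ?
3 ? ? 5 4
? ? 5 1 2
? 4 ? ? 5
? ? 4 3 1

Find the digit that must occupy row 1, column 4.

4

row 1, column 3 = 2: row 1 has {1,5}; col 3 has {4,5}; region has {1,3,5} → only 2 remains.
row 1, column 4 = 4: row 1 has {1,2,5}; col 4 has {1,3,5}; region has {1,2,3,5} → only 4 remains.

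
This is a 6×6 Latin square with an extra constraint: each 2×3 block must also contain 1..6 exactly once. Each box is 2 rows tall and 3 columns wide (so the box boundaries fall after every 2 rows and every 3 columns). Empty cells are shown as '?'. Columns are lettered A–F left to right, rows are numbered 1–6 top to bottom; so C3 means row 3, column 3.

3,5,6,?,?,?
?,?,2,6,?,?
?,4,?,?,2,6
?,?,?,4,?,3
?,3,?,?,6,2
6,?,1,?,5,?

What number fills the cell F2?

5

B2 = 1 (sole candidate).
C4 = 5 (sole candidate).
E4 = 1 (sole candidate).
C5 = 4 (sole candidate).
D5 = 1 (sole candidate).
B6 = 2 (sole candidate).
D6 = 3 (sole candidate).
F6 = 4 (sole candidate).
D1 = 2 (sole candidate).
E1 = 4 (sole candidate).
F1 = 1 (sole candidate).
A2 = 4 (sole candidate).
E2 = 3 (sole candidate).
F2 = 5: row 2 has {1,2,3,4,6}; col 6 has {1,2,3,4,6}; box has {1,2,3,4,6} → only 5 remains.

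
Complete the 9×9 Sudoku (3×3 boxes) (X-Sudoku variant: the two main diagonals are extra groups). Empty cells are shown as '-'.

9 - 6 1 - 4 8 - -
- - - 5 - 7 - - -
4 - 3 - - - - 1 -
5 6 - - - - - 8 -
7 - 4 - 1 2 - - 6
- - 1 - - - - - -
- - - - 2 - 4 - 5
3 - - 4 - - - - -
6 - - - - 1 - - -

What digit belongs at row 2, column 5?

9

row 1, column 5 = 3 (sole candidate).
row 4, column 4 = 7 (sole candidate).
row 2, column 1 = 1 (hidden single in row 2).
row 7, column 1 = 8 (sole candidate).
row 6, column 1 = 2 (sole candidate).
row 4, column 3 = 9 (sole candidate).
row 4, column 5 = 4 (sole candidate).
row 4, column 6 = 3 (sole candidate).
row 7, column 3 = 7 (sole candidate).
row 1, column 9 = 2 (sole candidate).
row 4, column 9 = 1 (sole candidate).
row 9, column 9 = 8 (sole candidate).
row 2, column 2 = 2 (sole candidate).
row 2, column 3 = 8 (sole candidate).
row 4, column 7 = 2 (sole candidate).
row 8, column 8 = 6 (sole candidate).
row 6, column 6 = 5 (sole candidate).
row 3, column 4 = 2 (hidden single in row 3).
row 6, column 5 = 6 (hidden single in row 6).
row 2, column 5 = 9: row 2 has {1,2,5,7,8}; col 5 has {1,2,3,4,6}; box has {1,2,3,4,5,7} → only 9 remains.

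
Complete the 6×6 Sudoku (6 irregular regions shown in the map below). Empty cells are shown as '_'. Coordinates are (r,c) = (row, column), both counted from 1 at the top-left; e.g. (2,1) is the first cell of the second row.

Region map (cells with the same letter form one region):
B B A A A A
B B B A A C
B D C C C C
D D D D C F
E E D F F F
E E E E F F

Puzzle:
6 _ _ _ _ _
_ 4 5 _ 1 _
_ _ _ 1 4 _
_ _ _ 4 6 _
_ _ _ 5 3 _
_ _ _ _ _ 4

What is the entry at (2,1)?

3

(6,5) = 2 (sole candidate).
(1,5) = 5 (sole candidate).
(4,6) = 1 (sole candidate).
(5,6) = 6 (sole candidate).
(1,2) = 1 (hidden single in row 1).
(1,3) = 4 (hidden single in row 1).
(5,2) = 2 (sole candidate).
(5,3) = 1 (sole candidate).
(5,1) = 4 (sole candidate).
(2,4) = 6 (hidden single in row 2).
(6,4) = 3 (sole candidate).
(1,4) = 2 (sole candidate).
(1,6) = 3 (sole candidate).
(2,6) = 2 (sole candidate).
(3,3) = 3 (sole candidate).
(3,6) = 5 (sole candidate).
(4,3) = 2 (sole candidate).
(6,3) = 6 (sole candidate).
(2,1) = 3: row 2 has {1,2,4,5,6}; col 1 has {4,6}; region has {1,4,5,6} → only 3 remains.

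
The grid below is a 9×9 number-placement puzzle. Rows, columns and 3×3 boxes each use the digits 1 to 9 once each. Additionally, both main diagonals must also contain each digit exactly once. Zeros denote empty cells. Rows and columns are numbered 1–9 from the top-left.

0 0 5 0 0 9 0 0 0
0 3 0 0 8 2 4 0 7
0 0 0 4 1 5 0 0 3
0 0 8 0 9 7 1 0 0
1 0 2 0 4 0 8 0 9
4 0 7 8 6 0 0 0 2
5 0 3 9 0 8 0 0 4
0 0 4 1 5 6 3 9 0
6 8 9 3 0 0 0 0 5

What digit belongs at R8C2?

R1C9 = 1 (sole candidate).
R2C1 = 9 (sole candidate).
R2C4 = 6 (sole candidate).
R2C8 = 5 (sole candidate).
R3C3 = 6 (sole candidate).
R4C1 = 3 (sole candidate).
R4C4 = 2 (sole candidate).
R4C9 = 6 (sole candidate).
R5C4 = 5 (sole candidate).
R5C6 = 3 (sole candidate).
R5C8 = 7 (sole candidate).
R6C6 = 1 (sole candidate).
R6C7 = 5 (sole candidate).
R6C8 = 3 (sole candidate).
R7C7 = 7 (sole candidate).
R8C2 = 2: row 8 has {1,3,4,5,6,9}; col 2 has {3,8}; box has {3,4,5,6,8,9}; anti-diagonal has {1,3,4,5,6,7,8} → only 2 remains.

2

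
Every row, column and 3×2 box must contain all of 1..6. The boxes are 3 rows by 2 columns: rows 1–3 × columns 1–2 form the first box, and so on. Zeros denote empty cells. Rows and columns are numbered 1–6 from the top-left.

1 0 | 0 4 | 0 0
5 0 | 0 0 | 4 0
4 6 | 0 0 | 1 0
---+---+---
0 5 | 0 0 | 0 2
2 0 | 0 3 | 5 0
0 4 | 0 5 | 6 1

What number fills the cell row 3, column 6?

row 3, column 4 = 2: row 3 has {1,4,6}; col 4 has {3,4,5}; box has {4} → only 2 remains.
row 4, column 5 = 3: row 4 has {2,5}; col 5 has {1,4,5,6}; box has {1,2,5,6} → only 3 remains.
row 5, column 2 = 1: row 5 has {2,3,5}; col 2 has {4,5,6}; box has {2,4,5} → only 1 remains.
row 5, column 6 = 4: row 5 has {1,2,3,5}; col 6 has {1,2}; box has {1,2,3,5,6} → only 4 remains.
row 6, column 1 = 3: row 6 has {1,4,5,6}; col 1 has {1,2,4,5}; box has {1,2,4,5} → only 3 remains.
row 6, column 3 = 2: row 6 has {1,3,4,5,6}; col 3 has {}; box has {3,5} → only 2 remains.
row 1, column 5 = 2: row 1 has {1,4}; col 5 has {1,3,4,5,6}; box has {1,4} → only 2 remains.
row 4, column 1 = 6: row 4 has {2,3,5}; col 1 has {1,2,3,4,5}; box has {1,2,3,4,5} → only 6 remains.
row 4, column 4 = 1: row 4 has {2,3,5,6}; col 4 has {2,3,4,5}; box has {2,3,5} → only 1 remains.
row 5, column 3 = 6: row 5 has {1,2,3,4,5}; col 3 has {2}; box has {1,2,3,5} → only 6 remains.
row 1, column 2 = 3: row 1 has {1,2,4}; col 2 has {1,4,5,6}; box has {1,4,5,6} → only 3 remains.
row 1, column 3 = 5: row 1 has {1,2,3,4}; col 3 has {2,6}; box has {2,4} → only 5 remains.
row 1, column 6 = 6: row 1 has {1,2,3,4,5}; col 6 has {1,2,4}; box has {1,2,4} → only 6 remains.
row 2, column 2 = 2: row 2 has {4,5}; col 2 has {1,3,4,5,6}; box has {1,3,4,5,6} → only 2 remains.
row 2, column 4 = 6: row 2 has {2,4,5}; col 4 has {1,2,3,4,5}; box has {2,4,5} → only 6 remains.
row 2, column 6 = 3: row 2 has {2,4,5,6}; col 6 has {1,2,4,6}; box has {1,2,4,6} → only 3 remains.
row 3, column 3 = 3: row 3 has {1,2,4,6}; col 3 has {2,5,6}; box has {2,4,5,6} → only 3 remains.
row 3, column 6 = 5: row 3 has {1,2,3,4,6}; col 6 has {1,2,3,4,6}; box has {1,2,3,4,6} → only 5 remains.

5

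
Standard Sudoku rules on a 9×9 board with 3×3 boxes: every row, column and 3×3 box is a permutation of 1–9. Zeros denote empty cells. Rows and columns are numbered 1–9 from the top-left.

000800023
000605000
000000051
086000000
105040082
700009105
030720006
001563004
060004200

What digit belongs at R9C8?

3

R5C2 = 9: row 5 has {1,2,4,5,8}; col 2 has {3,6,8}; box has {1,5,6,7,8} → only 9 remains.
R5C4 = 3: row 5 has {1,2,4,5,8,9}; col 4 has {5,6,7,8}; box has {4,9} → only 3 remains.
R6C4 = 2: row 6 has {1,5,7,9}; col 4 has {3,5,6,7,8}; box has {3,4,9} → only 2 remains.
R6C5 = 8: row 6 has {1,2,5,7,9}; col 5 has {2,4,6}; box has {2,3,4,9} → only 8 remains.
R4C4 = 1: row 4 has {6,8}; col 4 has {2,3,5,6,7,8}; box has {2,3,4,8,9} → only 1 remains.
R4C6 = 7: row 4 has {1,6,8}; col 6 has {3,4,5,9}; box has {1,2,3,4,8,9} → only 7 remains.
R4C9 = 9: row 4 has {1,6,7,8}; col 9 has {1,2,3,4,5,6}; box has {1,2,5,8} → only 9 remains.
R5C6 = 6: row 5 has {1,2,3,4,5,8,9}; col 6 has {3,4,5,7,9}; box has {1,2,3,4,7,8,9} → only 6 remains.
R5C7 = 7: row 5 has {1,2,3,4,5,6,8,9}; col 7 has {1,2}; box has {1,2,5,8,9} → only 7 remains.
R6C2 = 4: row 6 has {1,2,5,7,8,9}; col 2 has {3,6,8,9}; box has {1,5,6,7,8,9} → only 4 remains.
R6C3 = 3: row 6 has {1,2,4,5,7,8,9}; col 3 has {1,5,6}; box has {1,4,5,6,7,8,9} → only 3 remains.
R6C8 = 6: row 6 has {1,2,3,4,5,7,8,9}; col 8 has {2,5,8}; box has {1,2,5,7,8,9} → only 6 remains.
R9C4 = 9: row 9 has {2,4,6}; col 4 has {1,2,3,5,6,7,8}; box has {2,3,4,5,6,7} → only 9 remains.
R9C5 = 1: row 9 has {2,4,6,9}; col 5 has {2,4,6,8}; box has {2,3,4,5,6,7,9} → only 1 remains.
R1C6 = 1: row 1 has {2,3,8}; col 6 has {3,4,5,6,7,9}; box has {5,6,8} → only 1 remains.
R3C4 = 4: row 3 has {1,5}; col 4 has {1,2,3,5,6,7,8,9}; box has {1,5,6,8} → only 4 remains.
R3C6 = 2: row 3 has {1,4,5}; col 6 has {1,3,4,5,6,7,9}; box has {1,4,5,6,8} → only 2 remains.
R4C1 = 2: row 4 has {1,6,7,8,9}; col 1 has {1,7}; box has {1,3,4,5,6,7,8,9} → only 2 remains.
R4C5 = 5: row 4 has {1,2,6,7,8,9}; col 5 has {1,2,4,6,8}; box has {1,2,3,4,6,7,8,9} → only 5 remains.
R7C6 = 8: row 7 has {2,3,6,7}; col 6 has {1,2,3,4,5,6,7,9}; box has {1,2,3,4,5,6,7,9} → only 8 remains.
R3C2 = 7: row 3 has {1,2,4,5}; col 2 has {3,4,6,8,9}; box has {} → only 7 remains.
R8C2 = 2: row 8 has {1,3,4,5,6}; col 2 has {3,4,6,7,8,9}; box has {1,3,6} → only 2 remains.
R1C2 = 5: row 1 has {1,2,3,8}; col 2 has {2,3,4,6,7,8,9}; box has {7} → only 5 remains.
R2C2 = 1: row 2 has {5,6}; col 2 has {2,3,4,5,6,7,8,9}; box has {5,7} → only 1 remains.
R1C5 = 7: in row 1, 7 can only go here (every other open cell in that row sees a 7).
R2C3 = 2: in row 2, 2 can only go here (every other open cell in that row sees a 2).
R7C8 = 1: in row 7, 1 can only go here (every other open cell in that row sees a 1).
R8C8 = 7: in row 8, 7 can only go here (every other open cell in that row sees a 7).
R9C8 = 3: row 9 has {1,2,4,6,9}; col 8 has {1,2,5,6,7,8}; box has {1,2,4,6,7} → only 3 remains.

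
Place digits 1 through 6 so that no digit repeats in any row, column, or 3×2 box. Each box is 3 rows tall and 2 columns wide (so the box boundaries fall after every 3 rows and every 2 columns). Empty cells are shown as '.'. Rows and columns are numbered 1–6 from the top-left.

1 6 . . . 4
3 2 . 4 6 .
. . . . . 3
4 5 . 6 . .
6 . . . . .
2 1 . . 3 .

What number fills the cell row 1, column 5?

row 3, column 1 = 5 (sole candidate).
row 3, column 2 = 4 (sole candidate).
row 5, column 2 = 3 (sole candidate).
row 6, column 4 = 5 (sole candidate).
row 6, column 6 = 6 (sole candidate).
row 6, column 3 = 4 (sole candidate).
row 3, column 3 = 6 (hidden single in row 3).
row 4, column 3 = 3 (hidden single in row 4).
row 1, column 4 = 3 (hidden single in row 1).
row 5, column 5 = 4 (hidden single in row 5).
row 5, column 6 = 5 (hidden single in row 5).
row 2, column 6 = 1 (sole candidate).
row 3, column 5 = 2 (sole candidate).
row 4, column 5 = 1 (sole candidate).
row 4, column 6 = 2 (sole candidate).
row 1, column 5 = 5: row 1 has {1,3,4,6}; col 5 has {1,2,3,4,6}; box has {1,2,3,4,6} → only 5 remains.

5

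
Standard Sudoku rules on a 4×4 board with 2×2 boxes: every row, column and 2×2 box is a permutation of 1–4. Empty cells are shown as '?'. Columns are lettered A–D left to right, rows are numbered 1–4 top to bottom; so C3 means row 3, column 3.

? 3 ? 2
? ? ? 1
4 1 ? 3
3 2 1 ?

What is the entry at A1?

1

A1 = 1: row 1 has {2,3}; col 1 has {3,4}; box has {3} → only 1 remains.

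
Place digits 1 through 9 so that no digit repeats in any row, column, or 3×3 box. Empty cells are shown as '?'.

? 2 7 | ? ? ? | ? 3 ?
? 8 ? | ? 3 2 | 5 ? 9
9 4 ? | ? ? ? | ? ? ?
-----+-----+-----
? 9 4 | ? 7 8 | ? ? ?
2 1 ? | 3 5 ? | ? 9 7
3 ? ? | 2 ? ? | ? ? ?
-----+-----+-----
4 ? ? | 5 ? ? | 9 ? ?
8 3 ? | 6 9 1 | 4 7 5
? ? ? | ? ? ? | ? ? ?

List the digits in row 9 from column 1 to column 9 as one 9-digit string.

759483261

r4c4 = 1 (sole candidate).
r8c3 = 2 (sole candidate).
r2c4 = 7 (hidden single in row 2).
r3c4 = 8 (sole candidate).
r9c4 = 4: row 9 has {}; col 4 has {1,2,3,5,6,7,8}; box has {1,5,6,9} → only 4 remains.
r1c4 = 9 (sole candidate).
r2c8 = 4 (hidden single in row 2).
r3c3 = 3 (hidden single in row 3).
r3c7 = 7 (hidden single in row 3).
r3c6 = 5 (hidden single in row 3).
r1c1 = 5 (hidden single in row 1).
r4c1 = 6 (sole candidate).
r5c3 = 8 (sole candidate).
r5c7 = 6 (sole candidate).
r6c3 = 5 (sole candidate).
r2c1 = 1 (sole candidate).
r2c3 = 6 (sole candidate).
r5c6 = 4 (sole candidate).
r6c2 = 7 (sole candidate).
r6c5 = 6 (sole candidate).
r6c6 = 9 (sole candidate).
r7c2 = 6 (sole candidate).
r7c3 = 1 (sole candidate).
r9c1 = 7: row 9 has {4}; col 1 has {1,2,3,4,5,6,8,9}; box has {1,2,3,4,6,8} → only 7 remains.
r9c2 = 5: row 9 has {4,7}; col 2 has {1,2,3,4,6,7,8,9}; box has {1,2,3,4,6,7,8} → only 5 remains.
r9c3 = 9: row 9 has {4,5,7}; col 3 has {1,2,3,4,5,6,7,8}; box has {1,2,3,4,5,6,7,8} → only 9 remains.
r9c6 = 3: row 9 has {4,5,7,9}; col 6 has {1,2,4,5,8,9}; box has {1,4,5,6,9} → only 3 remains.
r1c6 = 6 (sole candidate).
r3c5 = 1 (sole candidate).
r7c6 = 7 (sole candidate).
r1c5 = 4 (sole candidate).
r4c8 = 5 (hidden single in row 4).
r6c9 = 4 (hidden single in row 6).
r7c9 = 3 (hidden single in row 7).
r4c9 = 2 (sole candidate).
r3c9 = 6 (sole candidate).
r4c7 = 3 (sole candidate).
r3c8 = 2 (sole candidate).
r7c8 = 8 (sole candidate).
r9c9 = 1: row 9 has {3,4,5,7,9}; col 9 has {2,3,4,5,6,7,9}; box has {3,4,5,7,8,9} → only 1 remains.
r1c9 = 8 (sole candidate).
r6c8 = 1 (sole candidate).
r7c5 = 2 (sole candidate).
r9c5 = 8: row 9 has {1,3,4,5,7,9}; col 5 has {1,2,3,4,5,6,7,9}; box has {1,2,3,4,5,6,7,9} → only 8 remains.
r9c7 = 2: row 9 has {1,3,4,5,7,8,9}; col 7 has {3,4,5,6,7,9}; box has {1,3,4,5,7,8,9} → only 2 remains.
r9c8 = 6: row 9 has {1,2,3,4,5,7,8,9}; col 8 has {1,2,3,4,5,7,8,9}; box has {1,2,3,4,5,7,8,9} → only 6 remains.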